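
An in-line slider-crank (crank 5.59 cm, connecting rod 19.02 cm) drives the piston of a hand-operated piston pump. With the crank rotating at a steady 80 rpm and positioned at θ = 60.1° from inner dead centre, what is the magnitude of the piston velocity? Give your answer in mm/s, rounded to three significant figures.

ω = 2π·80/60 = 8.378 rad/s
For an in-line slider-crank, x = r cosθ + √(L² − r² sin²θ), so v = −rω sinθ·[1 + r cosθ/√(L² − r² sin²θ)].
With r = 0.0559 m, L = 0.1902 m, θ = 60.1°: √(L² − r² sin²θ) = 0.18392 m.
v = −0.0559·8.378·0.86690·[1 + 0.0559·0.49849/0.18392] = -0.46748 m/s.
|v| = 0.46748 m/s = 467.48 mm/s.

467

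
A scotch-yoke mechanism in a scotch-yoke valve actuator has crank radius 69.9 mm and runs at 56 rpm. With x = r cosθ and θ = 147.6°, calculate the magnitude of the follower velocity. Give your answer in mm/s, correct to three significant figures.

ω = 5.864 rad/s (from 56 rpm).
x = r cosθ ⇒ ẋ = −rω sinθ.
|v| = rω|sinθ| = 0.0699·5.864·|sin 147.6°| = 0.21964 m/s = 219.64 mm/s.

220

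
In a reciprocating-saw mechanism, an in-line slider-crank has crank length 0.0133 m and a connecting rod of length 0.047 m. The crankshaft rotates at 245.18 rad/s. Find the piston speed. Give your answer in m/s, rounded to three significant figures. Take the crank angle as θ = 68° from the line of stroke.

ω = 245.2 rad/s
For an in-line slider-crank, x = r cosθ + √(L² − r² sin²θ), so v = −rω sinθ·[1 + r cosθ/√(L² − r² sin²θ)].
With r = 0.0133 m, L = 0.047 m, θ = 68°: √(L² − r² sin²θ) = 0.045353 m.
v = −0.0133·245.2·0.92718·[1 + 0.0133·0.37461/0.045353] = -3.3556 m/s.
|v| = 3.3556 m/s.

3.36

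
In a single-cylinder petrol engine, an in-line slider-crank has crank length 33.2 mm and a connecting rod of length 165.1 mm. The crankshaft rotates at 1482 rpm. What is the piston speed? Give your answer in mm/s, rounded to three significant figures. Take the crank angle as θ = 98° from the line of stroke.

ω = 2π·1482/60 = 155.2 rad/s
For an in-line slider-crank, x = r cosθ + √(L² − r² sin²θ), so v = −rω sinθ·[1 + r cosθ/√(L² − r² sin²θ)].
With r = 0.0332 m, L = 0.1651 m, θ = 98°: √(L² − r² sin²θ) = 0.16179 m.
v = −0.0332·155.2·0.99027·[1 + 0.0332·-0.13917/0.16179] = -4.9566 m/s.
|v| = 4.9566 m/s = 4956.6 mm/s.

4960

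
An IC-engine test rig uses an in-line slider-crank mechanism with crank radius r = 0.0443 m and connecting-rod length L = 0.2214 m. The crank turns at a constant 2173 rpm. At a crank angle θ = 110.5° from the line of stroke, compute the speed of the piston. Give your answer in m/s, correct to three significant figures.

ω = 2π·2173/60 = 227.6 rad/s
For an in-line slider-crank, x = r cosθ + √(L² − r² sin²θ), so v = −rω sinθ·[1 + r cosθ/√(L² − r² sin²θ)].
With r = 0.0443 m, L = 0.2214 m, θ = 110.5°: √(L² − r² sin²θ) = 0.21748 m.
v = −0.0443·227.6·0.93667·[1 + 0.0443·-0.35021/0.21748] = -8.7688 m/s.
|v| = 8.7688 m/s.

8.77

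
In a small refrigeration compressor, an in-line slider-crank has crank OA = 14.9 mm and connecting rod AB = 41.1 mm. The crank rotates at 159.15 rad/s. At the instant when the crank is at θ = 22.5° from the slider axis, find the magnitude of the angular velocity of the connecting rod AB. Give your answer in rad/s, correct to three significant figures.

53.8

ω = 159.2 rad/s
The rod makes angle φ with the slider axis where L sinφ = r sinθ; differentiating, L cosφ·φ̇ = r ω cosθ.
L cosφ = √(L² − r² sin²θ) = 0.040703 m.
|ω_rod| = r ω |cosθ| / √(L² − r² sin²θ) = 0.0149·159.2·0.92388/0.040703 = 53.825 rad/s.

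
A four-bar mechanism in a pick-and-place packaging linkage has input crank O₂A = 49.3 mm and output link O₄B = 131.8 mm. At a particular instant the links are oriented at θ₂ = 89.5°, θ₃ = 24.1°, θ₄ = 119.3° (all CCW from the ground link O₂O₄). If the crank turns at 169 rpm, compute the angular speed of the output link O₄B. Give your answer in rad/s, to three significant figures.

ω₂ = 17.7 rad/s (from 169 rpm).
Differentiating the loop-closure r₂e^{iθ₂}+r₃e^{iθ₃}=r₁+r₄e^{iθ₄} gives r₂ω₂e^{iθ₂}+r₃ω₃e^{iθ₃}=r₄ω₄e^{iθ₄}.
Eliminating the other unknown: ω₄ = r₂ω₂ sin(θ₂−θ₃) / [r₄ sin(θ₄−θ₃)].
Numerator sine = +0.90924; denominator sine = +0.99588.
Result = 0.0493·17.7·(+0.90924) / (0.1318·(+0.99588)) = +6.0439 rad/s; magnitude 6.0439 rad/s.

6.04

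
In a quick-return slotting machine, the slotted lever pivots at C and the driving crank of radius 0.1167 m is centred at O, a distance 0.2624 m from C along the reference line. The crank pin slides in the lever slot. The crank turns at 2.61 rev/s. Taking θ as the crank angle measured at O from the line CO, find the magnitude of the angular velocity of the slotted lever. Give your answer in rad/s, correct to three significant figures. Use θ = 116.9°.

ω = 16.4 rad/s (from 2.61 rev/s).
Crank pin A relative to C: A = (d + r cosθ, r sinθ); lever angle φ = atan2(r sinθ, d + r cosθ).
Differentiating tanφ: φ̇ = rω(d cosθ + r)/(d² + r² + 2dr cosθ).
d² + r² + 2dr cosθ = |CA|² = 0.0547637 m²;  d cosθ + r = -0.0020189 m.
|ω_lever| = |0.1167·16.4·-0.0020189| / 0.0547637 = 0.070552 rad/s.

0.0706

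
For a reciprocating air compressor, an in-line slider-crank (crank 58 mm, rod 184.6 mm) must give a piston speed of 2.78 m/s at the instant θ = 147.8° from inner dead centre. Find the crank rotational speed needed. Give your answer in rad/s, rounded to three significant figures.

For an in-line slider-crank, |v_piston| = rω|sinθ|·[1 + r cosθ/√(L² − r² sin²θ)].
With r = 0.058 m, L = 0.1846 m, θ = 147.8°: the bracketed kinematic factor |dx/dθ| = 0.022572 m.
ω = v/|dx/dθ| = 2.78/0.022572 = 123.16 rad/s.

123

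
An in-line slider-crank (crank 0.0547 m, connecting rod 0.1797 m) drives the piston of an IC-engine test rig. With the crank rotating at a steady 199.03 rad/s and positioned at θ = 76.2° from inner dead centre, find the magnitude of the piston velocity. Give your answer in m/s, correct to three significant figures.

ω = 199 rad/s
For an in-line slider-crank, x = r cosθ + √(L² − r² sin²θ), so v = −rω sinθ·[1 + r cosθ/√(L² − r² sin²θ)].
With r = 0.0547 m, L = 0.1797 m, θ = 76.2°: √(L² − r² sin²θ) = 0.17167 m.
v = −0.0547·199·0.97113·[1 + 0.0547·0.23853/0.17167] = -11.376 m/s.
|v| = 11.376 m/s.

11.4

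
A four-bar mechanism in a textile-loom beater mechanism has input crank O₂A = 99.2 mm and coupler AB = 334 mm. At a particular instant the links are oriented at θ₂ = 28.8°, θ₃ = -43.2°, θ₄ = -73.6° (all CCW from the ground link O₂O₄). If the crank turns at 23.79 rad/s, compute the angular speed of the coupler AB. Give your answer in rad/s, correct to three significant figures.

13.6

ω₂ = 23.79 rad/s
Differentiating the loop-closure r₂e^{iθ₂}+r₃e^{iθ₃}=r₁+r₄e^{iθ₄} gives r₂ω₂e^{iθ₂}+r₃ω₃e^{iθ₃}=r₄ω₄e^{iθ₄}.
Eliminating the other unknown: ω₃ = r₂ω₂ sin(θ₄−θ₂) / [r₃ sin(θ₃−θ₄)].
Numerator sine = -0.97667; denominator sine = +0.50603.
Result = 0.0992·23.79·(-0.97667) / (0.334·(+0.50603)) = -13.637 rad/s; magnitude 13.637 rad/s.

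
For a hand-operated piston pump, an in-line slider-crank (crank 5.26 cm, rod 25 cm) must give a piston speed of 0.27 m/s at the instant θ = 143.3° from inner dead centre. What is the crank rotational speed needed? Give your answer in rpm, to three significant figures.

For an in-line slider-crank, |v_piston| = rω|sinθ|·[1 + r cosθ/√(L² − r² sin²θ)].
With r = 0.0526 m, L = 0.25 m, θ = 143.3°: the bracketed kinematic factor |dx/dθ| = 0.02609 m.
ω = v/|dx/dθ| = 0.27/0.02609 = 10.349 rad/s.
N = 60ω/(2π) = 98.825 rpm.

98.8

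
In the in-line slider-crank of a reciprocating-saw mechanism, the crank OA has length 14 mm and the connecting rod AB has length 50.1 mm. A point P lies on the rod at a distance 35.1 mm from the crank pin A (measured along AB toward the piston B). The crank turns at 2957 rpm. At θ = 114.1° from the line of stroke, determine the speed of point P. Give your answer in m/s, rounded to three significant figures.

ω = 309.7 rad/s.  Crank-pin speed |V_A| = rω = 4.3352 m/s, perpendicular to OA.
Rod angle: sinφ = −(r/L) sinθ ⇒ φ = -14.779°; ω_rod = −rω cosθ/√(L²−r²sin²θ) = +36.542 rad/s.
V_P = V_A + ω_rod × AP, with AP = 0.0351 m along the rod.
Components: V_Px = −rω sinθ − a·ω_rod·sinφ = -3.6301 m/s;  V_Py = rω cosθ + a·ω_rod·cosφ = -0.53 m/s.
|V_P| = √(V_Px² + V_Py²) = 3.6686 m/s.

3.67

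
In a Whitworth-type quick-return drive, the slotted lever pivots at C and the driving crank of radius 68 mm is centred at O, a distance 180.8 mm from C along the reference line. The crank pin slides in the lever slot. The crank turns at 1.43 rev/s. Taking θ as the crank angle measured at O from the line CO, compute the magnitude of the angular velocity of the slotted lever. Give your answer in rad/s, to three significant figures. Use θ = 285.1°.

ω = 8.985 rad/s (from 1.43 rev/s).
Crank pin A relative to C: A = (d + r cosθ, r sinθ); lever angle φ = atan2(r sinθ, d + r cosθ).
Differentiating tanφ: φ̇ = rω(d cosθ + r)/(d² + r² + 2dr cosθ).
d² + r² + 2dr cosθ = |CA|² = 0.0437181 m²;  d cosθ + r = +0.1151 m.
|ω_lever| = |0.068·8.985·+0.1151| / 0.0437181 = 1.6086 rad/s.

1.61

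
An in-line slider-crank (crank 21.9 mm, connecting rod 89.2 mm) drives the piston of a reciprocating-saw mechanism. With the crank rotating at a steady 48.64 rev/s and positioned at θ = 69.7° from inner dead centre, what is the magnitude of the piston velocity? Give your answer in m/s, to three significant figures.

6.83

ω = 2π·48.6 = 305.6 rad/s
For an in-line slider-crank, x = r cosθ + √(L² − r² sin²θ), so v = −rω sinθ·[1 + r cosθ/√(L² − r² sin²θ)].
With r = 0.0219 m, L = 0.0892 m, θ = 69.7°: √(L² − r² sin²θ) = 0.086803 m.
v = −0.0219·305.6·0.93789·[1 + 0.0219·0.34694/0.086803] = -6.8267 m/s.
|v| = 6.8267 m/s.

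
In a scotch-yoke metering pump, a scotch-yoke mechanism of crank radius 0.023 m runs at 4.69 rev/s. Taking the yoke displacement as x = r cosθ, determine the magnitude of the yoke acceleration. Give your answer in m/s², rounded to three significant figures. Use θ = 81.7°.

2.88

ω = 29.47 rad/s (from 4.69 rev/s).
x = r cosθ ⇒ ẍ = −rω² cosθ (ω constant).
|a| = rω²|cosθ| = 0.023·(29.47)²·|cos 81.7°| = 2.8832 m/s².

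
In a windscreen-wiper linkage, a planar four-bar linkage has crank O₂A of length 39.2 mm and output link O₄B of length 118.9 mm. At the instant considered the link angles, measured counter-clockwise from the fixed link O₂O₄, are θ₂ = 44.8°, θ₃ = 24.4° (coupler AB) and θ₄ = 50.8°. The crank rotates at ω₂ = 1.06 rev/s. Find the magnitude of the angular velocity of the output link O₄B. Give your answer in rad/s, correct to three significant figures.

1.72

ω₂ = 6.66 rad/s (from 1.06 rev/s).
Differentiating the loop-closure r₂e^{iθ₂}+r₃e^{iθ₃}=r₁+r₄e^{iθ₄} gives r₂ω₂e^{iθ₂}+r₃ω₃e^{iθ₃}=r₄ω₄e^{iθ₄}.
Eliminating the other unknown: ω₄ = r₂ω₂ sin(θ₂−θ₃) / [r₄ sin(θ₄−θ₃)].
Numerator sine = +0.34857; denominator sine = +0.44464.
Result = 0.0392·6.66·(+0.34857) / (0.1189·(+0.44464)) = +1.7214 rad/s; magnitude 1.7214 rad/s.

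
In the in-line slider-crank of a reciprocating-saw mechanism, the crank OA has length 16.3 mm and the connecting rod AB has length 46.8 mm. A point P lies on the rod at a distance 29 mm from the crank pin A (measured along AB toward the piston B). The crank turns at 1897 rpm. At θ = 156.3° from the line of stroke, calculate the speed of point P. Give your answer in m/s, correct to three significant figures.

1.54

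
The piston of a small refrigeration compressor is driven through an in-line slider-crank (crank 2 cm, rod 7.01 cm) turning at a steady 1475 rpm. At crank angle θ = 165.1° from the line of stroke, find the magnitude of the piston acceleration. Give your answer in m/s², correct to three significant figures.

342

ω = 2π·1475/60 = 154.5 rad/s
x(θ) = r cosθ + √(L² − r² sin²θ); with ω constant, a = ω²·d²x/dθ².
d²x/dθ² = −r cosθ − r²(cos2θ)/√u − r⁴ sin²2θ/(4u^{3/2}),  u = L² − r² sin²θ = 0.00488756 m².
Substituting r = 0.02 m, L = 0.0701 m, θ = 165.1°: d²x/dθ² = +0.014334 m.
a = ω²·d²x/dθ² = (154.5)²·(+0.014334) = +341.98 m/s²;  |a| = 341.98 m/s².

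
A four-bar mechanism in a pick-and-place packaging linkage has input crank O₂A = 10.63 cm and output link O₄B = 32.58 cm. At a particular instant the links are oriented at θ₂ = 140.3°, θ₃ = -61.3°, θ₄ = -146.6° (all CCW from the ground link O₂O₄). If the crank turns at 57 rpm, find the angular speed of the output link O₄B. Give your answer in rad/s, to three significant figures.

0.719

ω₂ = 5.969 rad/s (from 57 rpm).
Differentiating the loop-closure r₂e^{iθ₂}+r₃e^{iθ₃}=r₁+r₄e^{iθ₄} gives r₂ω₂e^{iθ₂}+r₃ω₃e^{iθ₃}=r₄ω₄e^{iθ₄}.
Eliminating the other unknown: ω₄ = r₂ω₂ sin(θ₂−θ₃) / [r₄ sin(θ₄−θ₃)].
Numerator sine = -0.36812; denominator sine = -0.99664.
Result = 0.1063·5.969·(-0.36812) / (0.3258·(-0.99664)) = +0.71936 rad/s; magnitude 0.71936 rad/s.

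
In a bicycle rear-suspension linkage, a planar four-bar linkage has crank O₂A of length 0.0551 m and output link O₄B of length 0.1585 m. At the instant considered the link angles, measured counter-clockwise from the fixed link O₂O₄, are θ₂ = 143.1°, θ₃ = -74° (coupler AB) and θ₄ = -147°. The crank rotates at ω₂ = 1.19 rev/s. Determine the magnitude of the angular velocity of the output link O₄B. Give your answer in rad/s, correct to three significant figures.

1.64

ω₂ = 7.477 rad/s (from 1.19 rev/s).
Differentiating the loop-closure r₂e^{iθ₂}+r₃e^{iθ₃}=r₁+r₄e^{iθ₄} gives r₂ω₂e^{iθ₂}+r₃ω₃e^{iθ₃}=r₄ω₄e^{iθ₄}.
Eliminating the other unknown: ω₄ = r₂ω₂ sin(θ₂−θ₃) / [r₄ sin(θ₄−θ₃)].
Numerator sine = -0.60321; denominator sine = -0.95630.
Result = 0.0551·7.477·(-0.60321) / (0.1585·(-0.95630)) = +1.6395 rad/s; magnitude 1.6395 rad/s.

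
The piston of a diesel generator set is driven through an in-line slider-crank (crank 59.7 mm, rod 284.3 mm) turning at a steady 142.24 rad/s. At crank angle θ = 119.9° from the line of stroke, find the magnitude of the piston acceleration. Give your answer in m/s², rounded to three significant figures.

ω = 142.2 rad/s
x(θ) = r cosθ + √(L² − r² sin²θ); with ω constant, a = ω²·d²x/dθ².
d²x/dθ² = −r cosθ − r²(cos2θ)/√u − r⁴ sin²2θ/(4u^{3/2}),  u = L² − r² sin²θ = 0.078148 m².
Substituting r = 0.0597 m, L = 0.2843 m, θ = 119.9°: d²x/dθ² = +0.036064 m.
a = ω²·d²x/dθ² = (142.2)²·(+0.036064) = +729.66 m/s²;  |a| = 729.66 m/s².

730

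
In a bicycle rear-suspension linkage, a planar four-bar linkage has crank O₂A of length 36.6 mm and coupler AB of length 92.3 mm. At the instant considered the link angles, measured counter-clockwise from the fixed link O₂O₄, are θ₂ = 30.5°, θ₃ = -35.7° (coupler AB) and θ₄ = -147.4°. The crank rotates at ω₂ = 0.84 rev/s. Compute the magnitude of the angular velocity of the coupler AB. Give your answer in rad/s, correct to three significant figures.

ω₂ = 5.278 rad/s (from 0.84 rev/s).
Differentiating the loop-closure r₂e^{iθ₂}+r₃e^{iθ₃}=r₁+r₄e^{iθ₄} gives r₂ω₂e^{iθ₂}+r₃ω₃e^{iθ₃}=r₄ω₄e^{iθ₄}.
Eliminating the other unknown: ω₃ = r₂ω₂ sin(θ₄−θ₂) / [r₃ sin(θ₃−θ₄)].
Numerator sine = -0.03664; denominator sine = +0.92913.
Result = 0.0366·5.278·(-0.03664) / (0.0923·(+0.92913)) = -0.082539 rad/s; magnitude 0.082539 rad/s.

0.0825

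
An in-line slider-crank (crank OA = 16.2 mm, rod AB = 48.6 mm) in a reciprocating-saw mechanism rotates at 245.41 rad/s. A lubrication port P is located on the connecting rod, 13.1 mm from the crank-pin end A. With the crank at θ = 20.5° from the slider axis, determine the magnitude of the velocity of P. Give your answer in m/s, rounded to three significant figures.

ω = 245.4 rad/s.  Crank-pin speed |V_A| = rω = 3.9756 m/s, perpendicular to OA.
Rod angle: sinφ = −(r/L) sinθ ⇒ φ = -6.704°; ω_rod = −rω cosθ/√(L²−r²sin²θ) = -77.15 rad/s.
V_P = V_A + ω_rod × AP, with AP = 0.0131 m along the rod.
Components: V_Px = −rω sinθ − a·ω_rod·sinφ = -1.5103 m/s;  V_Py = rω cosθ + a·ω_rod·cosφ = +2.7201 m/s.
|V_P| = √(V_Px² + V_Py²) = 3.1113 m/s.

3.11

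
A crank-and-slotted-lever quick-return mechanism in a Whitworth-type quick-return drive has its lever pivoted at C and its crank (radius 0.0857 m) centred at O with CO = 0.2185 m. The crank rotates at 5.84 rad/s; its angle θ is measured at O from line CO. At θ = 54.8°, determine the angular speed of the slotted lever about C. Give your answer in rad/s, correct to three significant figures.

ω = 5.84 rad/s
Crank pin A relative to C: A = (d + r cosθ, r sinθ); lever angle φ = atan2(r sinθ, d + r cosθ).
Differentiating tanφ: φ̇ = rω(d cosθ + r)/(d² + r² + 2dr cosθ).
d² + r² + 2dr cosθ = |CA|² = 0.0766746 m²;  d cosθ + r = +0.21165 m.
|ω_lever| = |0.0857·5.84·+0.21165| / 0.0766746 = 1.3815 rad/s.

1.38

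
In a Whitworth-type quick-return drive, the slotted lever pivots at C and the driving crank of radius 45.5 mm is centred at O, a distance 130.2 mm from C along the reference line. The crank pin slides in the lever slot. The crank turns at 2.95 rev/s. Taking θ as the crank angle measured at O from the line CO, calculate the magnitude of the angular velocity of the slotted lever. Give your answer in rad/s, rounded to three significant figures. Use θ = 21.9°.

ω = 18.54 rad/s (from 2.95 rev/s).
Crank pin A relative to C: A = (d + r cosθ, r sinθ); lever angle φ = atan2(r sinθ, d + r cosθ).
Differentiating tanφ: φ̇ = rω(d cosθ + r)/(d² + r² + 2dr cosθ).
d² + r² + 2dr cosθ = |CA|² = 0.0300155 m²;  d cosθ + r = +0.1663 m.
|ω_lever| = |0.0455·18.54·+0.1663| / 0.0300155 = 4.6727 rad/s.

4.67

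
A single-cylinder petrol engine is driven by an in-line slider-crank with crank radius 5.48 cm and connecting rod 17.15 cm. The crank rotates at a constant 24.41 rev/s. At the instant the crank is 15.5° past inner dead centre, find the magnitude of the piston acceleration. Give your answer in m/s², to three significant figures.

ω = 2π·24.4 = 153.4 rad/s
x(θ) = r cosθ + √(L² − r² sin²θ); with ω constant, a = ω²·d²x/dθ².
d²x/dθ² = −r cosθ − r²(cos2θ)/√u − r⁴ sin²2θ/(4u^{3/2}),  u = L² − r² sin²θ = 0.0291978 m².
Substituting r = 0.0548 m, L = 0.1715 m, θ = 15.5°: d²x/dθ² = -0.067991 m.
a = ω²·d²x/dθ² = (153.4)²·(-0.067991) = -1599.4 m/s²;  |a| = 1599.4 m/s².

1600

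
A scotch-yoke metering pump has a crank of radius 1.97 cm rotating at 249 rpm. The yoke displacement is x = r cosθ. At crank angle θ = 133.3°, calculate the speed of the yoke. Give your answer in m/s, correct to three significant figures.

0.374

ω = 26.08 rad/s (from 249 rpm).
x = r cosθ ⇒ ẋ = −rω sinθ.
|v| = rω|sinθ| = 0.0197·26.08·|sin 133.3°| = 0.37384 m/s.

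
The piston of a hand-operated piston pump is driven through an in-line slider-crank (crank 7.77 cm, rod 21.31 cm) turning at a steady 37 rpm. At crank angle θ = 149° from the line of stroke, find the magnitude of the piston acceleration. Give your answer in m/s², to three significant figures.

0.785

ω = 2π·37/60 = 3.875 rad/s
x(θ) = r cosθ + √(L² − r² sin²θ); with ω constant, a = ω²·d²x/dθ².
d²x/dθ² = −r cosθ − r²(cos2θ)/√u − r⁴ sin²2θ/(4u^{3/2}),  u = L² − r² sin²θ = 0.0438101 m².
Substituting r = 0.0777 m, L = 0.2131 m, θ = 149°: d²x/dθ² = +0.052286 m.
a = ω²·d²x/dθ² = (3.875)²·(+0.052286) = +0.78495 m/s²;  |a| = 0.78495 m/s².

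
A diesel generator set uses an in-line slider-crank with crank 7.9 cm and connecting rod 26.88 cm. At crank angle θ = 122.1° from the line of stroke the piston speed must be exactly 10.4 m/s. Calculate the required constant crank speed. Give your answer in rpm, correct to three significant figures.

1770

For an in-line slider-crank, |v_piston| = rω|sinθ|·[1 + r cosθ/√(L² − r² sin²θ)].
With r = 0.079 m, L = 0.2688 m, θ = 122.1°: the bracketed kinematic factor |dx/dθ| = 0.056131 m.
ω = v/|dx/dθ| = 10.4/0.056131 = 185.28 rad/s.
N = 60ω/(2π) = 1769.3 rpm.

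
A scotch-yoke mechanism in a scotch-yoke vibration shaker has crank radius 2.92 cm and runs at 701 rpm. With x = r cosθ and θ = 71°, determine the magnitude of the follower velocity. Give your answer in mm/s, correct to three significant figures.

ω = 73.41 rad/s (from 701 rpm).
x = r cosθ ⇒ ẋ = −rω sinθ.
|v| = rω|sinθ| = 0.0292·73.41·|sin 71°| = 2.0267 m/s = 2026.7 mm/s.

2030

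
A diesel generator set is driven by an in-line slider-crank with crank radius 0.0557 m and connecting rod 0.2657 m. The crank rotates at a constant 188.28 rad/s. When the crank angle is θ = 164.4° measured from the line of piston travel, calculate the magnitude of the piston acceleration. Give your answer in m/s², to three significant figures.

1550

ω = 188.3 rad/s
x(θ) = r cosθ + √(L² − r² sin²θ); with ω constant, a = ω²·d²x/dθ².
d²x/dθ² = −r cosθ − r²(cos2θ)/√u − r⁴ sin²2θ/(4u^{3/2}),  u = L² − r² sin²θ = 0.0703721 m².
Substituting r = 0.0557 m, L = 0.2657 m, θ = 164.4°: d²x/dθ² = +0.04361 m.
a = ω²·d²x/dθ² = (188.3)²·(+0.04361) = +1545.9 m/s²;  |a| = 1545.9 m/s².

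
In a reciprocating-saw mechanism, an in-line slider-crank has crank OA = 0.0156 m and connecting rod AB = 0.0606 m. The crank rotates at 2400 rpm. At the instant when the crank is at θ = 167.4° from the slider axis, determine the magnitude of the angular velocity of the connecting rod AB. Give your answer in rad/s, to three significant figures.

ω = 251.3 rad/s (converted from 2400 rpm).
The rod makes angle φ with the slider axis where L sinφ = r sinθ; differentiating, L cosφ·φ̇ = r ω cosθ.
L cosφ = √(L² − r² sin²θ) = 0.060504 m.
|ω_rod| = r ω |cosθ| / √(L² − r² sin²θ) = 0.0156·251.3·0.97592/0.060504 = 63.24 rad/s.

63.2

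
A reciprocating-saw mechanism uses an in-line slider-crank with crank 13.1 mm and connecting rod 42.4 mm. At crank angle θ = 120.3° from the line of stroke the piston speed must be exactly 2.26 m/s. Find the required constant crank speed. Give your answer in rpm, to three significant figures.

2280

For an in-line slider-crank, |v_piston| = rω|sinθ|·[1 + r cosθ/√(L² − r² sin²θ)].
With r = 0.0131 m, L = 0.0424 m, θ = 120.3°: the bracketed kinematic factor |dx/dθ| = 0.0094811 m.
ω = v/|dx/dθ| = 2.26/0.0094811 = 238.37 rad/s.
N = 60ω/(2π) = 2276.3 rpm.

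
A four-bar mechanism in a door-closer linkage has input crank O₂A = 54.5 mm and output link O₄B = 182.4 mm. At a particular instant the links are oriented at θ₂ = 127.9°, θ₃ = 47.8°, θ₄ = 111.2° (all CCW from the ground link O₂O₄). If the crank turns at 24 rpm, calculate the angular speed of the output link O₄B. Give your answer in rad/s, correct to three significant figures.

ω₂ = 2.513 rad/s (from 24 rpm).
Differentiating the loop-closure r₂e^{iθ₂}+r₃e^{iθ₃}=r₁+r₄e^{iθ₄} gives r₂ω₂e^{iθ₂}+r₃ω₃e^{iθ₃}=r₄ω₄e^{iθ₄}.
Eliminating the other unknown: ω₄ = r₂ω₂ sin(θ₂−θ₃) / [r₄ sin(θ₄−θ₃)].
Numerator sine = +0.98511; denominator sine = +0.89415.
Result = 0.0545·2.513·(+0.98511) / (0.1824·(+0.89415)) = +0.82734 rad/s; magnitude 0.82734 rad/s.

0.827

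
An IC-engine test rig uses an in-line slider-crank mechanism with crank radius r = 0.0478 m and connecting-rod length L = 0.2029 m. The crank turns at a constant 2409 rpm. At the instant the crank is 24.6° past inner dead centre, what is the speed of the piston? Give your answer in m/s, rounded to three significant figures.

6.10

ω = 2π·2409/60 = 252.3 rad/s
For an in-line slider-crank, x = r cosθ + √(L² − r² sin²θ), so v = −rω sinθ·[1 + r cosθ/√(L² − r² sin²θ)].
With r = 0.0478 m, L = 0.2029 m, θ = 24.6°: √(L² − r² sin²θ) = 0.20192 m.
v = −0.0478·252.3·0.41628·[1 + 0.0478·0.90924/0.20192] = -6.1002 m/s.
|v| = 6.1002 m/s.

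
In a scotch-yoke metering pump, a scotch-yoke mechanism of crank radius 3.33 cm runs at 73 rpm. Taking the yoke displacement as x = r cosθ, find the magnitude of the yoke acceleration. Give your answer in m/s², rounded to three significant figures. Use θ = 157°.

1.79

ω = 7.645 rad/s (from 73 rpm).
x = r cosθ ⇒ ẍ = −rω² cosθ (ω constant).
|a| = rω²|cosθ| = 0.0333·(7.645)²·|cos 157°| = 1.7913 m/s².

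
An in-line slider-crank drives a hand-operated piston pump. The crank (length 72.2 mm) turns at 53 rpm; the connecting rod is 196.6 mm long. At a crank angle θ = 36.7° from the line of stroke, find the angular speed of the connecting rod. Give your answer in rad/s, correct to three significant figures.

1.68

ω = 5.55 rad/s (converted from 53 rpm).
The rod makes angle φ with the slider axis where L sinφ = r sinθ; differentiating, L cosφ·φ̇ = r ω cosθ.
L cosφ = √(L² − r² sin²θ) = 0.19181 m.
|ω_rod| = r ω |cosθ| / √(L² − r² sin²θ) = 0.0722·5.55·0.80178/0.19181 = 1.6751 rad/s.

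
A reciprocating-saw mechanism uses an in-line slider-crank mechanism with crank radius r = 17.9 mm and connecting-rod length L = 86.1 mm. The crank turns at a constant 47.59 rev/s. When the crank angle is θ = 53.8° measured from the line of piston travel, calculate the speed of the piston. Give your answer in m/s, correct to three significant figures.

ω = 2π·47.6 = 299 rad/s
For an in-line slider-crank, x = r cosθ + √(L² − r² sin²θ), so v = −rω sinθ·[1 + r cosθ/√(L² − r² sin²θ)].
With r = 0.0179 m, L = 0.0861 m, θ = 53.8°: √(L² − r² sin²θ) = 0.08488 m.
v = −0.0179·299·0.80696·[1 + 0.0179·0.59061/0.08488] = -4.8571 m/s.
|v| = 4.8571 m/s.

4.86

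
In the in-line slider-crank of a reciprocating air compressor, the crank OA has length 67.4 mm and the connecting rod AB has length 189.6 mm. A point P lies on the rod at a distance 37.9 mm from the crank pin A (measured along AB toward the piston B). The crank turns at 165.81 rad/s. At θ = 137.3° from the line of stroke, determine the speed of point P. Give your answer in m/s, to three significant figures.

ω = 165.8 rad/s.  Crank-pin speed |V_A| = rω = 11.176 m/s, perpendicular to OA.
Rod angle: sinφ = −(r/L) sinθ ⇒ φ = -13.950°; ω_rod = −rω cosθ/√(L²−r²sin²θ) = +44.635 rad/s.
V_P = V_A + ω_rod × AP, with AP = 0.0379 m along the rod.
Components: V_Px = −rω sinθ − a·ω_rod·sinφ = -7.171 m/s;  V_Py = rω cosθ + a·ω_rod·cosφ = -6.5714 m/s.
|V_P| = √(V_Px² + V_Py²) = 9.7266 m/s.

9.73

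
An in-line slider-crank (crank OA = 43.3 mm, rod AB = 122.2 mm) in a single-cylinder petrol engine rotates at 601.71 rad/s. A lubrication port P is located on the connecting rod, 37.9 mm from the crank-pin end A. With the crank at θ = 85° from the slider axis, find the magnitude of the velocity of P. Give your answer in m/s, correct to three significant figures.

ω = 601.7 rad/s.  Crank-pin speed |V_A| = rω = 26.054 m/s, perpendicular to OA.
Rod angle: sinφ = −(r/L) sinθ ⇒ φ = -20.670°; ω_rod = −rω cosθ/√(L²−r²sin²θ) = -19.861 rad/s.
V_P = V_A + ω_rod × AP, with AP = 0.0379 m along the rod.
Components: V_Px = −rω sinθ − a·ω_rod·sinφ = -26.221 m/s;  V_Py = rω cosθ + a·ω_rod·cosφ = +1.5665 m/s.
|V_P| = √(V_Px² + V_Py²) = 26.267 m/s.

26.3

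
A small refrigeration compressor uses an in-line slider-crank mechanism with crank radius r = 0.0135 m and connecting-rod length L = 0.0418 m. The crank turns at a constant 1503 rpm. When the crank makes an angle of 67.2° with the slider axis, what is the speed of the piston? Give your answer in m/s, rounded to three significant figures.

2.22

ω = 2π·1503/60 = 157.4 rad/s
For an in-line slider-crank, x = r cosθ + √(L² − r² sin²θ), so v = −rω sinθ·[1 + r cosθ/√(L² − r² sin²θ)].
With r = 0.0135 m, L = 0.0418 m, θ = 67.2°: √(L² − r² sin²θ) = 0.039904 m.
v = −0.0135·157.4·0.92186·[1 + 0.0135·0.38752/0.039904] = -2.2156 m/s.
|v| = 2.2156 m/s.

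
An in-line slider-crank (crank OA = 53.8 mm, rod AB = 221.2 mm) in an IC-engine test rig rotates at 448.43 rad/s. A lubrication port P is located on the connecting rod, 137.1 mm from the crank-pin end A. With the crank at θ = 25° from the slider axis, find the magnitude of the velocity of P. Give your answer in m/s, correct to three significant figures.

ω = 448.4 rad/s.  Crank-pin speed |V_A| = rω = 24.126 m/s, perpendicular to OA.
Rod angle: sinφ = −(r/L) sinθ ⇒ φ = -5.900°; ω_rod = −rω cosθ/√(L²−r²sin²θ) = -99.374 rad/s.
V_P = V_A + ω_rod × AP, with AP = 0.1371 m along the rod.
Components: V_Px = −rω sinθ − a·ω_rod·sinφ = -11.596 m/s;  V_Py = rω cosθ + a·ω_rod·cosφ = +8.3131 m/s.
|V_P| = √(V_Px² + V_Py²) = 14.268 m/s.

14.3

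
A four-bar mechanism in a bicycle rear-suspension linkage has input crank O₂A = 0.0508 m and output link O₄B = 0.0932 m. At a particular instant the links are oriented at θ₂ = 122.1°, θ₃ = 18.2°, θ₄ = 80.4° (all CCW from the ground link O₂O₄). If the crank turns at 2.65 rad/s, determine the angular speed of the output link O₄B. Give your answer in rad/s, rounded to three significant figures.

ω₂ = 2.65 rad/s
Differentiating the loop-closure r₂e^{iθ₂}+r₃e^{iθ₃}=r₁+r₄e^{iθ₄} gives r₂ω₂e^{iθ₂}+r₃ω₃e^{iθ₃}=r₄ω₄e^{iθ₄}.
Eliminating the other unknown: ω₄ = r₂ω₂ sin(θ₂−θ₃) / [r₄ sin(θ₄−θ₃)].
Numerator sine = +0.97072; denominator sine = +0.88458.
Result = 0.0508·2.65·(+0.97072) / (0.0932·(+0.88458)) = +1.5851 rad/s; magnitude 1.5851 rad/s.

1.59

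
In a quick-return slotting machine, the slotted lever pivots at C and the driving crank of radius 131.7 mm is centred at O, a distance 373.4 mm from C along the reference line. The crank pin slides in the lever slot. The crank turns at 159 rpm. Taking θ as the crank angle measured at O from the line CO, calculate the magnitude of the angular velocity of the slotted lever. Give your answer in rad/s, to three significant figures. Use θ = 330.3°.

ω = 16.65 rad/s (from 159 rpm).
Crank pin A relative to C: A = (d + r cosθ, r sinθ); lever angle φ = atan2(r sinθ, d + r cosθ).
Differentiating tanφ: φ̇ = rω(d cosθ + r)/(d² + r² + 2dr cosθ).
d² + r² + 2dr cosθ = |CA|² = 0.242205 m²;  d cosθ + r = +0.45605 m.
|ω_lever| = |0.1317·16.65·+0.45605| / 0.242205 = 4.1289 rad/s.

4.13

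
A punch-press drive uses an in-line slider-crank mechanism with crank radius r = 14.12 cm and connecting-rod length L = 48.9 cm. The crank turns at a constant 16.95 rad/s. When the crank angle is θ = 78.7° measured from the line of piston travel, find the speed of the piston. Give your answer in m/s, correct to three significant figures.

ω = 16.95 rad/s
For an in-line slider-crank, x = r cosθ + √(L² − r² sin²θ), so v = −rω sinθ·[1 + r cosθ/√(L² − r² sin²θ)].
With r = 0.1412 m, L = 0.489 m, θ = 78.7°: √(L² − r² sin²θ) = 0.46899 m.
v = −0.1412·16.95·0.98061·[1 + 0.1412·0.19595/0.46899] = -2.4854 m/s.
|v| = 2.4854 m/s.

2.49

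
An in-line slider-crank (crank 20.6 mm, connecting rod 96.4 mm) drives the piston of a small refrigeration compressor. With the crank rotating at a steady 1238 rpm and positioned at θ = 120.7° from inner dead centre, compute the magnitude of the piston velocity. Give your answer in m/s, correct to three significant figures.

ω = 2π·1238/60 = 129.6 rad/s
For an in-line slider-crank, x = r cosθ + √(L² − r² sin²θ), so v = −rω sinθ·[1 + r cosθ/√(L² − r² sin²θ)].
With r = 0.0206 m, L = 0.0964 m, θ = 120.7°: √(L² − r² sin²θ) = 0.094759 m.
v = −0.0206·129.6·0.85985·[1 + 0.0206·-0.51054/0.094759] = -2.0415 m/s.
|v| = 2.0415 m/s.

2.04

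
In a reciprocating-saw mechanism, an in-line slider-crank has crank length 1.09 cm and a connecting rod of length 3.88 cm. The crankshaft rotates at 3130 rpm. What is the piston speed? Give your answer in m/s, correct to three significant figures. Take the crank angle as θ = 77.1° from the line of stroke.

3.71

ω = 2π·3130/60 = 327.8 rad/s
For an in-line slider-crank, x = r cosθ + √(L² − r² sin²θ), so v = −rω sinθ·[1 + r cosθ/√(L² − r² sin²θ)].
With r = 0.0109 m, L = 0.0388 m, θ = 77.1°: √(L² − r² sin²θ) = 0.037317 m.
v = −0.0109·327.8·0.97476·[1 + 0.0109·0.22325/0.037317] = -3.7096 m/s.
|v| = 3.7096 m/s.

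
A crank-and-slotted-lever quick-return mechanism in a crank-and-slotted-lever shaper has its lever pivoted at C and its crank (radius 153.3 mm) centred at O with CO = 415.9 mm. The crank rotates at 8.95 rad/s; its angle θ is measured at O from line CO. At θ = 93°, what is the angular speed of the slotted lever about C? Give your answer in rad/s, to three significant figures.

0.951

ω = 8.95 rad/s
Crank pin A relative to C: A = (d + r cosθ, r sinθ); lever angle φ = atan2(r sinθ, d + r cosθ).
Differentiating tanφ: φ̇ = rω(d cosθ + r)/(d² + r² + 2dr cosθ).
d² + r² + 2dr cosθ = |CA|² = 0.1898 m²;  d cosθ + r = +0.13153 m.
|ω_lever| = |0.1533·8.95·+0.13153| / 0.1898 = 0.95083 rad/s.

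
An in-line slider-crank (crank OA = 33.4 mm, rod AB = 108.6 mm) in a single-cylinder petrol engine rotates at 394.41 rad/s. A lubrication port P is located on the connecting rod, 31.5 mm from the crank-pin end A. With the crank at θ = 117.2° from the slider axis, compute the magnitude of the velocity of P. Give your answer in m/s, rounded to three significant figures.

ω = 394.4 rad/s.  Crank-pin speed |V_A| = rω = 13.173 m/s, perpendicular to OA.
Rod angle: sinφ = −(r/L) sinθ ⇒ φ = -15.875°; ω_rod = −rω cosθ/√(L²−r²sin²θ) = +57.645 rad/s.
V_P = V_A + ω_rod × AP, with AP = 0.0315 m along the rod.
Components: V_Px = −rω sinθ − a·ω_rod·sinφ = -11.22 m/s;  V_Py = rω cosθ + a·ω_rod·cosφ = -4.2749 m/s.
|V_P| = √(V_Px² + V_Py²) = 12.007 m/s.

12.0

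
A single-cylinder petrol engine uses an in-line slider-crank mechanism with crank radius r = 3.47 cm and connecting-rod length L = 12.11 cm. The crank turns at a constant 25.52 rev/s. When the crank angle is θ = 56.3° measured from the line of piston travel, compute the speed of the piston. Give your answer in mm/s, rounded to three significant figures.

ω = 2π·25.5 = 160.3 rad/s
For an in-line slider-crank, x = r cosθ + √(L² − r² sin²θ), so v = −rω sinθ·[1 + r cosθ/√(L² − r² sin²θ)].
With r = 0.0347 m, L = 0.1211 m, θ = 56.3°: √(L² − r² sin²θ) = 0.11761 m.
v = −0.0347·160.3·0.83195·[1 + 0.0347·0.55484/0.11761] = -5.3868 m/s.
|v| = 5.3868 m/s = 5386.8 mm/s.

5390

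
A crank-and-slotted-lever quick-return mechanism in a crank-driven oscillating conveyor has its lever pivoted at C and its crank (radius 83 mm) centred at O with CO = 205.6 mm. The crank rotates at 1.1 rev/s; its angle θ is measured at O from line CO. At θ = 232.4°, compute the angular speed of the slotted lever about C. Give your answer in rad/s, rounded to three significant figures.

0.859

ω = 6.912 rad/s (from 1.1 rev/s).
Crank pin A relative to C: A = (d + r cosθ, r sinθ); lever angle φ = atan2(r sinθ, d + r cosθ).
Differentiating tanφ: φ̇ = rω(d cosθ + r)/(d² + r² + 2dr cosθ).
d² + r² + 2dr cosθ = |CA|² = 0.0283363 m²;  d cosθ + r = -0.042446 m.
|ω_lever| = |0.083·6.912·-0.042446| / 0.0283363 = 0.85929 rad/s.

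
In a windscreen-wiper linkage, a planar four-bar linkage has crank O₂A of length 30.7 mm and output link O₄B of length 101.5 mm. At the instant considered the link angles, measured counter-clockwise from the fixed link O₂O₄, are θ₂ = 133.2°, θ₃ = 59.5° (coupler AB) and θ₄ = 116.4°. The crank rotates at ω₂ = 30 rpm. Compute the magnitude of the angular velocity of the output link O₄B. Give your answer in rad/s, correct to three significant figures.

ω₂ = 3.142 rad/s (from 30 rpm).
Differentiating the loop-closure r₂e^{iθ₂}+r₃e^{iθ₃}=r₁+r₄e^{iθ₄} gives r₂ω₂e^{iθ₂}+r₃ω₃e^{iθ₃}=r₄ω₄e^{iθ₄}.
Eliminating the other unknown: ω₄ = r₂ω₂ sin(θ₂−θ₃) / [r₄ sin(θ₄−θ₃)].
Numerator sine = +0.95981; denominator sine = +0.83772.
Result = 0.0307·3.142·(+0.95981) / (0.1015·(+0.83772)) = +1.0887 rad/s; magnitude 1.0887 rad/s.

1.09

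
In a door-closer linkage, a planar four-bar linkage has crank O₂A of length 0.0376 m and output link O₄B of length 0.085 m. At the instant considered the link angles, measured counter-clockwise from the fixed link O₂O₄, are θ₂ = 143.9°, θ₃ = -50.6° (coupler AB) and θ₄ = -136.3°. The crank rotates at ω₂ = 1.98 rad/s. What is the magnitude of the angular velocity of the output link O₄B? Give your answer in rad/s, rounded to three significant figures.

ω₂ = 1.98 rad/s
Differentiating the loop-closure r₂e^{iθ₂}+r₃e^{iθ₃}=r₁+r₄e^{iθ₄} gives r₂ω₂e^{iθ₂}+r₃ω₃e^{iθ₃}=r₄ω₄e^{iθ₄}.
Eliminating the other unknown: ω₄ = r₂ω₂ sin(θ₂−θ₃) / [r₄ sin(θ₄−θ₃)].
Numerator sine = -0.25038; denominator sine = -0.99719.
Result = 0.0376·1.98·(-0.25038) / (0.085·(-0.99719)) = +0.21992 rad/s; magnitude 0.21992 rad/s.

0.220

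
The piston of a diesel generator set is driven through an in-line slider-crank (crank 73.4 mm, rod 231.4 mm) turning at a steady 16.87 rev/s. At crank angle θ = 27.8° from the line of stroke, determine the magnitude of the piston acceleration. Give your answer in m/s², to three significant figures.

884

ω = 2π·16.9 = 106 rad/s
x(θ) = r cosθ + √(L² − r² sin²θ); with ω constant, a = ω²·d²x/dθ².
d²x/dθ² = −r cosθ − r²(cos2θ)/√u − r⁴ sin²2θ/(4u^{3/2}),  u = L² − r² sin²θ = 0.0523741 m².
Substituting r = 0.0734 m, L = 0.2314 m, θ = 27.8°: d²x/dθ² = -0.078641 m.
a = ω²·d²x/dθ² = (106)²·(-0.078641) = -883.56 m/s²;  |a| = 883.56 m/s².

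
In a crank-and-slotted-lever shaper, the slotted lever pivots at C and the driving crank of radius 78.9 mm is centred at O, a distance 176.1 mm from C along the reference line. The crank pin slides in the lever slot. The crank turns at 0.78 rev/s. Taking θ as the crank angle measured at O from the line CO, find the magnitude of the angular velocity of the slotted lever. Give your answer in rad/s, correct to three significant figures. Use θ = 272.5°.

0.871

ω = 4.901 rad/s (from 0.78 rev/s).
Crank pin A relative to C: A = (d + r cosθ, r sinθ); lever angle φ = atan2(r sinθ, d + r cosθ).
Differentiating tanφ: φ̇ = rω(d cosθ + r)/(d² + r² + 2dr cosθ).
d² + r² + 2dr cosθ = |CA|² = 0.0384485 m²;  d cosθ + r = +0.086581 m.
|ω_lever| = |0.0789·4.901·+0.086581| / 0.0384485 = 0.87076 rad/s.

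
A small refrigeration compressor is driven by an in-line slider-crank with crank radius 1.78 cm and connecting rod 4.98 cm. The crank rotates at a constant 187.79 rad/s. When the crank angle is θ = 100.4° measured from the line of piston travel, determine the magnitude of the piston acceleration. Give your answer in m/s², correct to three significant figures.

ω = 187.8 rad/s
x(θ) = r cosθ + √(L² − r² sin²θ); with ω constant, a = ω²·d²x/dθ².
d²x/dθ² = −r cosθ − r²(cos2θ)/√u − r⁴ sin²2θ/(4u^{3/2}),  u = L² − r² sin²θ = 0.00217352 m².
Substituting r = 0.0178 m, L = 0.0498 m, θ = 100.4°: d²x/dθ² = +0.0095351 m.
a = ω²·d²x/dθ² = (187.8)²·(+0.0095351) = +336.26 m/s²;  |a| = 336.26 m/s².

336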